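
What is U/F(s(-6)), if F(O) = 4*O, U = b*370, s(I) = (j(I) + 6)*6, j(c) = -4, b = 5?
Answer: 925/24 ≈ 38.542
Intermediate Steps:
s(I) = 12 (s(I) = (-4 + 6)*6 = 2*6 = 12)
U = 1850 (U = 5*370 = 1850)
U/F(s(-6)) = 1850/((4*12)) = 1850/48 = 1850*(1/48) = 925/24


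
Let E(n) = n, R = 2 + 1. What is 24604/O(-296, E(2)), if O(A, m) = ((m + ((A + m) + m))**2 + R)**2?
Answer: 24604/7073314609 ≈ 3.4784e-6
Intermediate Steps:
R = 3
O(A, m) = (3 + (A + 3*m)**2)**2 (O(A, m) = ((m + ((A + m) + m))**2 + 3)**2 = ((m + (A + 2*m))**2 + 3)**2 = ((A + 3*m)**2 + 3)**2 = (3 + (A + 3*m)**2)**2)
24604/O(-296, E(2)) = 24604/((3 + (-296 + 3*2)**2)**2) = 24604/((3 + (-296 + 6)**2)**2) = 24604/((3 + (-290)**2)**2) = 24604/((3 + 84100)**2) = 24604/(84103**2) = 24604/7073314609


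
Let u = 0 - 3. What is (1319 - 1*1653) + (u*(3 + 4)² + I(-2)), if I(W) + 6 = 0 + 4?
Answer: -483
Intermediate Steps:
u = -3
I(W) = -2 (I(W) = -6 + (0 + 4) = -6 + 4 = -2)
(1319 - 1*1653) + (u*(3 + 4)² + I(-2)) = (1319 - 1*1653) + (-3*(3 + 4)² - 2) = (1319 - 1653) + (-3*7² - 2) = -334 + (-3*49 - 2) = -334 + (-147 - 2) = -334 - 149 = -483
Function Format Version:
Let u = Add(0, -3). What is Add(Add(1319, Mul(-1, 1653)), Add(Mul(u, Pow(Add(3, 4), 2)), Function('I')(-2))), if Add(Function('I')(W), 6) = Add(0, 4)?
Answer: -483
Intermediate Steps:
u = -3
Function('I')(W) = -2 (Function('I')(W) = Add(-6, Add(0, 4)) = Add(-6, 4) = -2)
Add(Add(1319, Mul(-1, 1653)), Add(Mul(u, Pow(Add(3, 4), 2)), Function('I')(-2))) = Add(Add(1319, Mul(-1, 1653)), Add(Mul(-3, Pow(Add(3, 4), 2)), -2)) = Add(Add(1319, -1653), Add(Mul(-3, Pow(7, 2)), -2)) = Add(-334, Add(Mul(-3, 49), -2)) = Add(-334, Add(-147, -2)) = Add(-334, -149) = -483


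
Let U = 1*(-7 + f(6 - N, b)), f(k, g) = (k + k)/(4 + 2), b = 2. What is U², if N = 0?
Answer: 25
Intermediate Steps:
f(k, g) = k/3 (f(k, g) = (2*k)/6 = (2*k)*(⅙) = k/3)
U = -5 (U = 1*(-7 + (6 - 1*0)/3) = 1*(-7 + (6 + 0)/3) = 1*(-7 + (⅓)*6) = 1*(-7 + 2) = 1*(-5) = -5)
U² = (-5)² = 25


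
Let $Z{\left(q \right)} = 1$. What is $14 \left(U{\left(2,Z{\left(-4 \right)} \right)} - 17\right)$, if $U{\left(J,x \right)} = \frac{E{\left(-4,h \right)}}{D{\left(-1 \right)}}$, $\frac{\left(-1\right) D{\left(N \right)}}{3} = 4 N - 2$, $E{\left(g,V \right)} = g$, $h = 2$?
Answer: $- \frac{2170}{9} \approx -241.11$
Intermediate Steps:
$D{\left(N \right)} = 6 - 12 N$ ($D{\left(N \right)} = - 3 \left(4 N - 2\right) = - 3 \left(-2 + 4 N\right) = 6 - 12 N$)
$U{\left(J,x \right)} = - \frac{2}{9}$ ($U{\left(J,x \right)} = - \frac{4}{6 - -12} = - \frac{4}{6 + 12} = - \frac{4}{18} = \left(-4\right) \frac{1}{18} = - \frac{2}{9}$)
$14 \left(U{\left(2,Z{\left(-4 \right)} \right)} - 17\right) = 14 \left(- \frac{2}{9} - 17\right) = 14 \left(- \frac{155}{9}\right) = - \frac{2170}{9}$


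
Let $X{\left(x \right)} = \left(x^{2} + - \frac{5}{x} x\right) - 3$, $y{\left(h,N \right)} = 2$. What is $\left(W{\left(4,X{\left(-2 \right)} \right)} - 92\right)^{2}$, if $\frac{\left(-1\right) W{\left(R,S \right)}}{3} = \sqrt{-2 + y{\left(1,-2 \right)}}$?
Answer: $8464$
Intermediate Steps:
$X{\left(x \right)} = -8 + x^{2}$ ($X{\left(x \right)} = \left(x^{2} - 5\right) - 3 = \left(-5 + x^{2}\right) - 3 = -8 + x^{2}$)
$W{\left(R,S \right)} = 0$ ($W{\left(R,S \right)} = - 3 \sqrt{-2 + 2} = - 3 \sqrt{0} = \left(-3\right) 0 = 0$)
$\left(W{\left(4,X{\left(-2 \right)} \right)} - 92\right)^{2} = \left(0 - 92\right)^{2} = \left(-92\right)^{2} = 8464$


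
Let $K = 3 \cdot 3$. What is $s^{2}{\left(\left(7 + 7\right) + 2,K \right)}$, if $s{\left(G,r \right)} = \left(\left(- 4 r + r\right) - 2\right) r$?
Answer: $68121$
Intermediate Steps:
$K = 9$
$s{\left(G,r \right)} = r \left(-2 - 3 r\right)$ ($s{\left(G,r \right)} = \left(- 3 r - 2\right) r = \left(-2 - 3 r\right) r = r \left(-2 - 3 r\right)$)
$s^{2}{\left(\left(7 + 7\right) + 2,K \right)} = \left(\left(-1\right) 9 \left(2 + 3 \cdot 9\right)\right)^{2} = \left(\left(-1\right) 9 \left(2 + 27\right)\right)^{2} = \left(\left(-1\right) 9 \cdot 29\right)^{2} = \left(-261\right)^{2} = 68121$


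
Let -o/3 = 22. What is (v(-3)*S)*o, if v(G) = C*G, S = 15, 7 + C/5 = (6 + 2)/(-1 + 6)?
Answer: -80190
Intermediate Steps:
o = -66 (o = -3*22 = -66)
C = -27 (C = -35 + 5*((6 + 2)/(-1 + 6)) = -35 + 5*(8/5) = -35 + 8 = -27)
v(G) = -27*G
(v(-3)*S)*o = (-27*(-3)*15)*(-66) = (81*15)*(-66) = 1215*(-66) = -80190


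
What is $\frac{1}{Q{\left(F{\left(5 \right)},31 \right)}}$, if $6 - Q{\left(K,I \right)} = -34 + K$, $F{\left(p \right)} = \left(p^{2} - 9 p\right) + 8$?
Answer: $\frac{1}{52} \approx 0.019231$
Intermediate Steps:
$F{\left(p \right)} = 8 + p^{2} - 9 p$
$Q{\left(K,I \right)} = 40 - K$ ($Q{\left(K,I \right)} = 6 - \left(-34 + K\right) = 40 - K$)
$\frac{1}{Q{\left(F{\left(5 \right)},31 \right)}} = \frac{1}{40 - \left(8 + 5^{2} - 45\right)} = \frac{1}{40 - \left(8 + 25 - 45\right)} = \frac{1}{40 - -12} = \frac{1}{40 + 12} = \frac{1}{52}$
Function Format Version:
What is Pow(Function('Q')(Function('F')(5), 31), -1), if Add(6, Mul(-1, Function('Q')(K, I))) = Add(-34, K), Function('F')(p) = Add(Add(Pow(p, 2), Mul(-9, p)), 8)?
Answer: Rational(1, 52) ≈ 0.019231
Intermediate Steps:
Function('F')(p) = Add(8, Pow(p, 2), Mul(-9, p))
Function('Q')(K, I) = Add(40, Mul(-1, K)) (Function('Q')(K, I) = Add(6, Mul(-1, Add(-34, K))) = Add(6, Add(34, Mul(-1, K))) = Add(40, Mul(-1, K)))
Pow(Function('Q')(Function('F')(5), 31), -1) = Pow(Add(40, Mul(-1, Add(8, Pow(5, 2), Mul(-9, 5)))), -1) = Pow(Add(40, Mul(-1, Add(8, 25, -45))), -1) = Pow(Add(40, Mul(-1, -12)), -1) = Pow(Add(40, 12), -1) = Pow(52, -1) = Rational(1, 52)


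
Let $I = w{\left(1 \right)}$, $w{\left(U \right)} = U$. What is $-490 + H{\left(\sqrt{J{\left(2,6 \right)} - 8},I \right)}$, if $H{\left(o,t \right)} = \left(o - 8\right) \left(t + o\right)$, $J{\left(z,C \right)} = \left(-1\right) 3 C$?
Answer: $-524 - 7 i \sqrt{26} \approx -524.0 - 35.693 i$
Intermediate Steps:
$J{\left(z,C \right)} = - 3 C$
$I = 1$
$H{\left(o,t \right)} = \left(-8 + o\right) \left(o + t\right)$
$-490 + H{\left(\sqrt{J{\left(2,6 \right)} - 8},I \right)} = -490 + \left(\left(\sqrt{\left(-3\right) 6 - 8}\right)^{2} - 8 \sqrt{\left(-3\right) 6 - 8} - 8 + \sqrt{\left(-3\right) 6 - 8} \cdot 1\right) = -490 + \left(\left(\sqrt{-18 - 8}\right)^{2} - 8 \sqrt{-18 - 8} - 8 + \sqrt{-18 - 8} \cdot 1\right) = -490 + \left(\left(\sqrt{-26}\right)^{2} - 8 \sqrt{-26} - 8 + \sqrt{-26} \cdot 1\right) = -490 + \left(\left(i \sqrt{26}\right)^{2} - 8 i \sqrt{26} - 8 + i \sqrt{26} \cdot 1\right) = -490 - \left(34 + 7 i \sqrt{26}\right) = -524 - 7 i \sqrt{26}$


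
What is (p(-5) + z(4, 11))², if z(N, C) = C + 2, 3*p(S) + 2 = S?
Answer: 1024/9 ≈ 113.78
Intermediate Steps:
p(S) = -⅔ + S/3
z(N, C) = 2 + C
(p(-5) + z(4, 11))² = ((-⅔ + (⅓)*(-5)) + (2 + 11))² = ((-⅔ - 5/3) + 13)² = (-7/3 + 13)² = (32/3)² = 1024/9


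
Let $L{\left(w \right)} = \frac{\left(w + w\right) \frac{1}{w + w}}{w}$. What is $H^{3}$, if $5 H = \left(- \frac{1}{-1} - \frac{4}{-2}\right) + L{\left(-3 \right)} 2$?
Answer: $\frac{343}{3375} \approx 0.10163$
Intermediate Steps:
$L{\left(w \right)} = \frac{1}{w}$ ($L{\left(w \right)} = \frac{2 w \frac{1}{2 w}}{w} = 1 \frac{1}{w} = \frac{1}{w}$)
$H = \frac{7}{15}$ ($H = \frac{\left(- \frac{1}{-1} - \frac{4}{-2}\right) + \frac{1}{-3} \cdot 2}{5} = \frac{\left(\left(-1\right) \left(-1\right) - -2\right) - \frac{2}{3}}{5} = \frac{\left(1 + 2\right) - \frac{2}{3}}{5} = \frac{3 - \frac{2}{3}}{5} = \frac{1}{5} \cdot \frac{7}{3} = \frac{7}{15} \approx 0.46667$)
$H^{3} = \left(\frac{7}{15}\right)^{3} = \frac{343}{3375}$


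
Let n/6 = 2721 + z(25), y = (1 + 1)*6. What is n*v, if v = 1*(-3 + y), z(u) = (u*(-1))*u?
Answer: 113184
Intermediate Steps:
z(u) = -u² (z(u) = (-u)*u = -u²)
y = 12 (y = 2*6 = 12)
v = 9 (v = 1*(-3 + 12) = 1*9 = 9)
n = 12576 (n = 6*(2721 - 1*25²) = 6*(2721 - 1*625) = 6*(2721 - 625) = 6*2096 = 12576)
n*v = 12576*9 = 113184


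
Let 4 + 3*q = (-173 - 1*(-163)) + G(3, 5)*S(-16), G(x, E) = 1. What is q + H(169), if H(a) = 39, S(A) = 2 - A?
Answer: 121/3 ≈ 40.333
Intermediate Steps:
q = 4/3 (q = -4/3 + ((-173 - 1*(-163)) + 1*(2 - 1*(-16)))/3 = -4/3 + ((-173 + 163) + 1*(2 + 16))/3 = -4/3 + (-10 + 1*18)/3 = -4/3 + (-10 + 18)/3 = -4/3 + (⅓)*8 = -4/3 + 8/3 = 4/3 ≈ 1.3333)
q + H(169) = 4/3 + 39 = 121/3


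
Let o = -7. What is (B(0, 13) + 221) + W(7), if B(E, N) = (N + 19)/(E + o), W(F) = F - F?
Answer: 1515/7 ≈ 216.43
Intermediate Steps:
W(F) = 0
B(E, N) = (19 + N)/(-7 + E) (B(E, N) = (N + 19)/(E - 7) = (19 + N)/(-7 + E))
(B(0, 13) + 221) + W(7) = ((19 + 13)/(-7 + 0) + 221) + 0 = (32/(-7) + 221) + 0 = (-1/7*32 + 221) + 0 = (-32/7 + 221) + 0 = 1515/7 + 0 = 1515/7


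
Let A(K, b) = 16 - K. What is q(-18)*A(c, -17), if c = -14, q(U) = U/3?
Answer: -180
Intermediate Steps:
q(U) = U/3 (q(U) = U*(⅓) = U/3)
q(-18)*A(c, -17) = ((⅓)*(-18))*(16 - 1*(-14)) = -6*(16 + 14) = -6*30 = -180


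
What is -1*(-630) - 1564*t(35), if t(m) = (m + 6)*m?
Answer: -2243710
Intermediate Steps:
t(m) = m*(6 + m) (t(m) = (6 + m)*m = m*(6 + m))
-1*(-630) - 1564*t(35) = -1*(-630) - 54740*(6 + 35) = 630 - 54740*41 = 630 - 1564*1435 = 630 - 2244340 = -2243710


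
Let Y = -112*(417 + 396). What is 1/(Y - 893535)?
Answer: -1/984591 ≈ -1.0157e-6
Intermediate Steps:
Y = -91056 (Y = -112*813 = -91056)
1/(Y - 893535) = 1/(-91056 - 893535) = 1/(-984591) = -1/984591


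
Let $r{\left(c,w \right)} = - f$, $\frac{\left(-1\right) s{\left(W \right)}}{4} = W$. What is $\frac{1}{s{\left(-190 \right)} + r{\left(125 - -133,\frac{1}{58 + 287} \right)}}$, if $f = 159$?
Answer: $\frac{1}{601} \approx 0.0016639$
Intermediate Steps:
$s{\left(W \right)} = - 4 W$
$r{\left(c,w \right)} = -159$ ($r{\left(c,w \right)} = \left(-1\right) 159 = -159$)
$\frac{1}{s{\left(-190 \right)} + r{\left(125 - -133,\frac{1}{58 + 287} \right)}} = \frac{1}{\left(-4\right) \left(-190\right) - 159} = \frac{1}{760 - 159} = \frac{1}{601}$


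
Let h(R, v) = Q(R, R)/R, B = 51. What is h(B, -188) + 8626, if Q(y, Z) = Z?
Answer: 8627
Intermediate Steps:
h(R, v) = 1 (h(R, v) = R/R = 1)
h(B, -188) + 8626 = 1 + 8626 = 8627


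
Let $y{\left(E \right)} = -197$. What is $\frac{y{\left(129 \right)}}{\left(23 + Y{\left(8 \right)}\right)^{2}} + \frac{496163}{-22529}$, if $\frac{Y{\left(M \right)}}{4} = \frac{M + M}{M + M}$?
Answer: $- \frac{366141040}{16423641} \approx -22.294$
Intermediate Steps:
$Y{\left(M \right)} = 4$ ($Y{\left(M \right)} = 4 \frac{M + M}{M + M} = 4 \frac{2 M}{2 M} = 4 \cdot 2 M \frac{1}{2 M} = 4 \cdot 1 = 4$)
$\frac{y{\left(129 \right)}}{\left(23 + Y{\left(8 \right)}\right)^{2}} + \frac{496163}{-22529} = - \frac{197}{\left(23 + 4\right)^{2}} + \frac{496163}{-22529} = - \frac{197}{27^{2}} + 496163 \left(- \frac{1}{22529}\right) = - \frac{197}{729} - \frac{496163}{22529} = - \frac{366141040}{16423641}$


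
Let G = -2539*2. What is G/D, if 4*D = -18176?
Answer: 2539/2272 ≈ 1.1175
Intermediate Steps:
D = -4544 (D = (¼)*(-18176) = -4544)
G = -5078
G/D = -5078/(-4544) = -5078*(-1/4544) = 2539/2272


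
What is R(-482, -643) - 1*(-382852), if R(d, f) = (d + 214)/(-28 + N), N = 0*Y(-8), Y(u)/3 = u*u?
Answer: 2680031/7 ≈ 3.8286e+5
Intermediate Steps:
Y(u) = 3*u**2 (Y(u) = 3*(u*u) = 3*u**2)
N = 0 (N = 0*(3*(-8)**2) = 0*(3*64) = 0*192 = 0)
R(d, f) = -107/14 - d/28 (R(d, f) = (d + 214)/(-28 + 0) = (214 + d)/(-28) = (214 + d)*(-1/28) = -107/14 - d/28)
R(-482, -643) - 1*(-382852) = (-107/14 - 1/28*(-482)) - 1*(-382852) = (-107/14 + 241/14) + 382852 = 67/7 + 382852 = 2680031/7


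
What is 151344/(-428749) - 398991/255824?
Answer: -209784419715/109684284176 ≈ -1.9126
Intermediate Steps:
151344/(-428749) - 398991/255824 = 151344*(-1/428749) - 398991*1/255824 = -151344/428749 - 398991/255824 = -209784419715/109684284176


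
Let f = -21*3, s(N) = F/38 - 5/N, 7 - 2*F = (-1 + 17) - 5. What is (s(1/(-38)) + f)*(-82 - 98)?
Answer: -434160/19 ≈ -22851.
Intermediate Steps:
F = -2 (F = 7/2 - ((-1 + 17) - 5)/2 = 7/2 - (16 - 5)/2 = 7/2 - 1/2*11 = 7/2 - 11/2 = -2)
s(N) = -1/19 - 5/N (s(N) = -2/38 - 5/N = -2*1/38 - 5/N = -1/19 - 5/N)
f = -63
(s(1/(-38)) + f)*(-82 - 98) = ((-95 - 1/(-38))/(19*(1/(-38))) - 63)*(-82 - 98) = ((-95 - 1*(-1/38))/(19*(-1/38)) - 63)*(-180) = ((1/19)*(-38)*(-95 + 1/38) - 63)*(-180) = ((1/19)*(-38)*(-3609/38) - 63)*(-180) = (3609/19 - 63)*(-180) = (2412/19)*(-180) = -434160/19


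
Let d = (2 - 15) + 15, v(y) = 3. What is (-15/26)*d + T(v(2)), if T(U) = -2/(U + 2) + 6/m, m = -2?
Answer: -296/65 ≈ -4.5538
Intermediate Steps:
d = 2 (d = -13 + 15 = 2)
T(U) = -3 - 2/(2 + U) (T(U) = -2/(U + 2) + 6/(-2) = -2/(2 + U) + 6*(-½) = -2/(2 + U) - 3 = -3 - 2/(2 + U))
(-15/26)*d + T(v(2)) = -15/26*2 + (-8 - 3*3)/(2 + 3) = -15*1/26*2 + (-8 - 9)/5 = -15/26*2 + (⅕)*(-17) = -15/13 - 17/5 = -296/65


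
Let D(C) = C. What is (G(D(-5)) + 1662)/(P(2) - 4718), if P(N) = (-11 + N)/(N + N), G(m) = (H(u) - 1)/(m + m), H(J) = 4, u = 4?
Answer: -33234/94405 ≈ -0.35204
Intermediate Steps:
G(m) = 3/(2*m) (G(m) = (4 - 1)/(m + m) = 3/((2*m)) = 3*(1/(2*m)) = 3/(2*m))
P(N) = (-11 + N)/(2*N) (P(N) = (-11 + N)/((2*N)) = (-11 + N)*(1/(2*N)) = (-11 + N)/(2*N))
(G(D(-5)) + 1662)/(P(2) - 4718) = ((3/2)/(-5) + 1662)/((½)*(-11 + 2)/2 - 4718) = ((3/2)*(-⅕) + 1662)/((½)*(½)*(-9) - 4718) = (-3/10 + 1662)/(-9/4 - 4718) = 16617/(10*(-18881/4)) = (16617/10)*(-4/18881) = -33234/94405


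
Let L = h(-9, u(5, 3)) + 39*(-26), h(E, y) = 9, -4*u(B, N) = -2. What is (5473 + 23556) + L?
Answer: 28024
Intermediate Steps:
u(B, N) = ½ (u(B, N) = -¼*(-2) = ½)
L = -1005 (L = 9 + 39*(-26) = 9 - 1014 = -1005)
(5473 + 23556) + L = (5473 + 23556) - 1005 = 29029 - 1005 = 28024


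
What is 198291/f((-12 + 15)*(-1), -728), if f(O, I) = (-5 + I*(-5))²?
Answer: 198291/13213225 ≈ 0.015007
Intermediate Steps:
f(O, I) = (-5 - 5*I)²
198291/f((-12 + 15)*(-1), -728) = 198291/((25*(1 - 728)²)) = 198291/((25*(-727)²)) = 198291/((25*528529)) = 198291/13213225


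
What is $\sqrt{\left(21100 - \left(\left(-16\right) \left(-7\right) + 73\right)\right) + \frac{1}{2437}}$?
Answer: $\frac{16 \sqrt{485209137}}{2437} \approx 144.62$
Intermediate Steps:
$\sqrt{\left(21100 - \left(\left(-16\right) \left(-7\right) + 73\right)\right) + \frac{1}{2437}} = \sqrt{\left(21100 - \left(112 + 73\right)\right) + \frac{1}{2437}} = \sqrt{\left(21100 - 185\right) + \frac{1}{2437}} = \sqrt{20915 + \frac{1}{2437}} = \sqrt{\frac{50969856}{2437}} = \frac{16 \sqrt{485209137}}{2437}$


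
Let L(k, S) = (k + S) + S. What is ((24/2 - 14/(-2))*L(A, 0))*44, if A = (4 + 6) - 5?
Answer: 4180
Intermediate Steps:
A = 5 (A = 10 - 5 = 5)
L(k, S) = k + 2*S (L(k, S) = (S + k) + S = k + 2*S)
((24/2 - 14/(-2))*L(A, 0))*44 = ((24/2 - 14/(-2))*(5 + 2*0))*44 = ((24*(½) - 14*(-½))*(5 + 0))*44 = ((12 + 7)*5)*44 = (19*5)*44 = 95*44 = 4180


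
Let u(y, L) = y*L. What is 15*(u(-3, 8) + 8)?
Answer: -240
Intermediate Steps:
u(y, L) = L*y
15*(u(-3, 8) + 8) = 15*(8*(-3) + 8) = 15*(-24 + 8) = 15*(-16) = -240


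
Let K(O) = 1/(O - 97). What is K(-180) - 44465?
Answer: -12316806/277 ≈ -44465.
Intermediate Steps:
K(O) = 1/(-97 + O)
K(-180) - 44465 = 1/(-97 - 180) - 44465 = 1/(-277) - 44465 = -1/277 - 44465 = -12316806/277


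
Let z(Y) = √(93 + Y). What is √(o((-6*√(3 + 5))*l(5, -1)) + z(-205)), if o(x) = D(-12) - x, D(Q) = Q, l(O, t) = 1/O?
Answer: 2*√(-75 + 15*√2 + 25*I*√7)/5 ≈ 1.5866 + 3.3351*I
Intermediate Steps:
o(x) = -12 - x
√(o((-6*√(3 + 5))*l(5, -1)) + z(-205)) = √((-12 - (-6*√(3 + 5))/5) + √(93 - 205)) = √((-12 - (-12*√2)/5) + √(-112)) = √((-12 - (-12*√2)/5) + 4*I*√7) = √((-12 - (-12)*√2/5) + 4*I*√7) = √((-12 + 12*√2/5) + 4*I*√7) = √(-12 + 12*√2/5 + 4*I*√7)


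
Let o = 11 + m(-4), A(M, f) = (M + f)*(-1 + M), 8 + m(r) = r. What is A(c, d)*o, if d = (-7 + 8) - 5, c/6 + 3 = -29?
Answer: -37828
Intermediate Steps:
c = -192 (c = -18 + 6*(-29) = -18 - 174 = -192)
m(r) = -8 + r
d = -4 (d = 1 - 5 = -4)
A(M, f) = (-1 + M)*(M + f)
o = -1 (o = 11 + (-8 - 4) = 11 - 12 = -1)
A(c, d)*o = ((-192)² - 1*(-192) - 1*(-4) - 192*(-4))*(-1) = (36864 + 192 + 4 + 768)*(-1) = 37828*(-1) = -37828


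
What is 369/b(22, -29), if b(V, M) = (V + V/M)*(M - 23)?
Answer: -10701/32032 ≈ -0.33407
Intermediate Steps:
b(V, M) = (-23 + M)*(V + V/M) (b(V, M) = (V + V/M)*(-23 + M) = (-23 + M)*(V + V/M))
369/b(22, -29) = 369/((22*(-23 - 29*(-22 - 29))/(-29))) = 369/((22*(-1/29)*(-23 - 29*(-51)))) = 369/((22*(-1/29)*(-23 + 1479))) = 369/((22*(-1/29)*1456)) = 369/(-32032/29) = 369*(-29/32032) = -10701/32032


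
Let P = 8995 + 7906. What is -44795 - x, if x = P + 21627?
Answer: -83323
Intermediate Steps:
P = 16901
x = 38528 (x = 16901 + 21627 = 38528)
-44795 - x = -44795 - 1*38528 = -44795 - 38528 = -83323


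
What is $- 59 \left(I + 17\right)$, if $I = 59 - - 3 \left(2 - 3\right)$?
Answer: $-4307$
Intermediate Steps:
$I = 56$ ($I = 59 - \left(-3\right) \left(-1\right) = 59 - 3 = 56$)
$- 59 \left(I + 17\right) = - 59 \left(56 + 17\right) = \left(-59\right) 73 = -4307$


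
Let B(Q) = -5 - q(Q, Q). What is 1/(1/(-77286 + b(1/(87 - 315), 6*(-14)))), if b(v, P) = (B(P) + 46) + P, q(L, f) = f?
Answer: -77245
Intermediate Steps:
B(Q) = -5 - Q
b(v, P) = 41 (b(v, P) = ((-5 - P) + 46) + P = (41 - P) + P = 41)
1/(1/(-77286 + b(1/(87 - 315), 6*(-14)))) = 1/(1/(-77286 + 41)) = 1/(1/(-77245)) = 1/(-1/77245) = -77245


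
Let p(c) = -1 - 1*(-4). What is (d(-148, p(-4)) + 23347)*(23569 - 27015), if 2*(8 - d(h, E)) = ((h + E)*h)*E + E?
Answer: 30450579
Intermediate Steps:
p(c) = 3 (p(c) = -1 + 4 = 3)
d(h, E) = 8 - E/2 - E*h*(E + h)/2 (d(h, E) = 8 - (((h + E)*h)*E + E)/2 = 8 - (((E + h)*h)*E + E)/2 = 8 - ((h*(E + h))*E + E)/2 = 8 - (E*h*(E + h) + E)/2 = 8 - (E + E*h*(E + h))/2 = 8 + (-E/2 - E*h*(E + h)/2) = 8 - E/2 - E*h*(E + h)/2)
(d(-148, p(-4)) + 23347)*(23569 - 27015) = ((8 - ½*3 - ½*3*(-148)² - ½*(-148)*3²) + 23347)*(23569 - 27015) = ((8 - 3/2 - ½*3*21904 - ½*(-148)*9) + 23347)*(-3446) = ((8 - 3/2 - 32856 + 666) + 23347)*(-3446) = (-64367/2 + 23347)*(-3446) = -17673/2*(-3446) = 30450579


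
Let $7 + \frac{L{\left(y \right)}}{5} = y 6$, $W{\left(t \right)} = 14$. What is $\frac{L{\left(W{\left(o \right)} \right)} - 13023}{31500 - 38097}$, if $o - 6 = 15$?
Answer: $\frac{12638}{6597} \approx 1.9157$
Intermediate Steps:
$o = 21$ ($o = 6 + 15 = 21$)
$L{\left(y \right)} = -35 + 30 y$ ($L{\left(y \right)} = -35 + 5 y 6 = -35 + 5 \cdot 6 y = -35 + 30 y$)
$\frac{L{\left(W{\left(o \right)} \right)} - 13023}{31500 - 38097} = \frac{\left(-35 + 30 \cdot 14\right) - 13023}{31500 - 38097} = \frac{\left(-35 + 420\right) - 13023}{-6597} = \left(385 - 13023\right) \left(- \frac{1}{6597}\right) = \left(-12638\right) \left(- \frac{1}{6597}\right) = \frac{12638}{6597}$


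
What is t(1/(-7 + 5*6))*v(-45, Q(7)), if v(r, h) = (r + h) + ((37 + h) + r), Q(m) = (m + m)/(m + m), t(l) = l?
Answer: -51/23 ≈ -2.2174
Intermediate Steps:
Q(m) = 1 (Q(m) = (2*m)/((2*m)) = (2*m)*(1/(2*m)) = 1)
v(r, h) = 37 + 2*h + 2*r (v(r, h) = (h + r) + (37 + h + r) = 37 + 2*h + 2*r)
t(1/(-7 + 5*6))*v(-45, Q(7)) = (37 + 2*1 + 2*(-45))/(-7 + 5*6) = (37 + 2 - 90)/(-7 + 30) = -51/23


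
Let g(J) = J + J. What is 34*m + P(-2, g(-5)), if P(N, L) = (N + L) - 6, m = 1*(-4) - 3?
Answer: -256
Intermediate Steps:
g(J) = 2*J
m = -7 (m = -4 - 3 = -7)
P(N, L) = -6 + L + N (P(N, L) = (L + N) - 6 = -6 + L + N)
34*m + P(-2, g(-5)) = 34*(-7) + (-6 + 2*(-5) - 2) = -238 + (-6 - 10 - 2) = -238 - 18 = -256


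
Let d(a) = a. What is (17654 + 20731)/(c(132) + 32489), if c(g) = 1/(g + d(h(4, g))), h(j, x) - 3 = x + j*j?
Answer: 3620985/3064796 ≈ 1.1815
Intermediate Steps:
h(j, x) = 3 + x + j**2 (h(j, x) = 3 + (x + j*j) = 3 + (x + j**2) = 3 + x + j**2)
c(g) = 1/(19 + 2*g) (c(g) = 1/(g + (3 + g + 4**2)) = 1/(g + (3 + g + 16)) = 1/(g + (19 + g)) = 1/(19 + 2*g))
(17654 + 20731)/(c(132) + 32489) = (17654 + 20731)/(1/(19 + 2*132) + 32489) = 38385/(1/(19 + 264) + 32489) = 38385/(1/283 + 32489) = 38385/(9194388/283) = 38385*(283/9194388) = 3620985/3064796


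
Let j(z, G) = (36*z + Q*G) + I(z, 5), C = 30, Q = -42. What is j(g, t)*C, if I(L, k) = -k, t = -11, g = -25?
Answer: -13290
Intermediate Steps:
j(z, G) = -5 - 42*G + 36*z (j(z, G) = (36*z - 42*G) - 1*5 = (-42*G + 36*z) - 5 = -5 - 42*G + 36*z)
j(g, t)*C = (-5 - 42*(-11) + 36*(-25))*30 = (-5 + 462 - 900)*30 = -443*30 = -13290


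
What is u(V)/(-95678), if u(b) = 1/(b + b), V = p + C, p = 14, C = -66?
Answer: 1/9950512 ≈ 1.0050e-7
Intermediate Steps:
V = -52 (V = 14 - 66 = -52)
u(b) = 1/(2*b)
u(V)/(-95678) = ((½)/(-52))/(-95678) = ((½)*(-1/52))*(-1/95678) = -1/104*(-1/95678) = 1/9950512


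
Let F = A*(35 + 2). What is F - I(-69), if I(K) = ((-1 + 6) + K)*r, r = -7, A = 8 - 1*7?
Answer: -411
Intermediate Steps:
A = 1 (A = 8 - 7 = 1)
F = 37 (F = 1*(35 + 2) = 1*37 = 37)
I(K) = -35 - 7*K (I(K) = ((-1 + 6) + K)*(-7) = (5 + K)*(-7) = -35 - 7*K)
F - I(-69) = 37 - (-35 - 7*(-69)) = 37 - (-35 + 483) = 37 - 1*448 = 37 - 448 = -411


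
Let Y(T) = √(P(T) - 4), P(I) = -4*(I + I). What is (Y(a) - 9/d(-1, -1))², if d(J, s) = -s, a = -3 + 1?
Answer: 93 - 36*√3 ≈ 30.646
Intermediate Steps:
a = -2
P(I) = -8*I
Y(T) = √(-4 - 8*T) (Y(T) = √(-8*T - 4) = √(-4 - 8*T))
(Y(a) - 9/d(-1, -1))² = (2*√(-1 - 2*(-2)) - 9/((-1*(-1))))² = (2*√(-1 + 4) - 9/1)² = (2*√3 - 9*1)² = (2*√3 - 9)² = (-9 + 2*√3)²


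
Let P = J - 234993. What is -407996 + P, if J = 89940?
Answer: -553049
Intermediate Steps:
P = -145053 (P = 89940 - 234993 = -145053)
-407996 + P = -407996 - 145053 = -553049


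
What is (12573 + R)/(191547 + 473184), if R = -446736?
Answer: -144721/221577 ≈ -0.65314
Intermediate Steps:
(12573 + R)/(191547 + 473184) = (12573 - 446736)/(191547 + 473184) = -434163/664731 = -434163*1/664731 = -144721/221577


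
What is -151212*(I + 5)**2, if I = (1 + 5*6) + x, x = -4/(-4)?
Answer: -207009228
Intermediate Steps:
x = 1 (x = -4*(-1/4) = 1)
I = 32 (I = (1 + 5*6) + 1 = (1 + 30) + 1 = 31 + 1 = 32)
-151212*(I + 5)**2 = -151212*(32 + 5)**2 = -151212*37**2 = -151212*1369 = -207009228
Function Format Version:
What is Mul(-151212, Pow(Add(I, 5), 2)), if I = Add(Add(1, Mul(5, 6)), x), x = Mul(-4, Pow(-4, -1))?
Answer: -207009228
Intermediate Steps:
x = 1 (x = Mul(-4, Rational(-1, 4)) = 1)
I = 32 (I = Add(Add(1, Mul(5, 6)), 1) = Add(Add(1, 30), 1) = Add(31, 1) = 32)
Mul(-151212, Pow(Add(I, 5), 2)) = Mul(-151212, Pow(Add(32, 5), 2)) = Mul(-151212, Pow(37, 2)) = Mul(-151212, 1369) = -207009228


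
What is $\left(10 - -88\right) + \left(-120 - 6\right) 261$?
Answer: $-32788$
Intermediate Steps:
$\left(10 - -88\right) + \left(-120 - 6\right) 261 = \left(10 + 88\right) + \left(-120 - 6\right) 261 = 98 - 32886 = -32788$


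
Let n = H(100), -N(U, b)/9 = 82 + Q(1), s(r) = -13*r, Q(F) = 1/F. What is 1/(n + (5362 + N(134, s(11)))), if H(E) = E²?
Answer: 1/14615 ≈ 6.8423e-5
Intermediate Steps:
N(U, b) = -747 (N(U, b) = -9*(82 + 1/1) = -9*(82 + 1) = -9*83 = -747)
n = 10000 (n = 100² = 10000)
1/(n + (5362 + N(134, s(11)))) = 1/(10000 + (5362 - 747)) = 1/(10000 + 4615) = 1/14615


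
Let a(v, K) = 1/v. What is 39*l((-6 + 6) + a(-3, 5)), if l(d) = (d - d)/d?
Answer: 0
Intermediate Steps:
l(d) = 0 (l(d) = 0/d = 0)
39*l((-6 + 6) + a(-3, 5)) = 39*0 = 0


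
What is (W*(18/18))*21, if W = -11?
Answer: -231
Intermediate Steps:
(W*(18/18))*21 = -198/18*21 = -11*1*21 = -11*21 = -231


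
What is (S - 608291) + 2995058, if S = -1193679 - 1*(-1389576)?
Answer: 2582664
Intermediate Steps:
S = 195897 (S = -1193679 + 1389576 = 195897)
(S - 608291) + 2995058 = (195897 - 608291) + 2995058 = -412394 + 2995058 = 2582664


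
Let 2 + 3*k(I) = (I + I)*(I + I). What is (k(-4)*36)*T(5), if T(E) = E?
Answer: 3720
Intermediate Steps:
k(I) = -⅔ + 4*I²/3 (k(I) = -⅔ + ((I + I)*(I + I))/3 = -⅔ + ((2*I)*(2*I))/3 = -⅔ + (4*I²)/3 = -⅔ + 4*I²/3)
(k(-4)*36)*T(5) = ((-⅔ + (4/3)*(-4)²)*36)*5 = ((-⅔ + (4/3)*16)*36)*5 = ((-⅔ + 64/3)*36)*5 = ((62/3)*36)*5 = 744*5 = 3720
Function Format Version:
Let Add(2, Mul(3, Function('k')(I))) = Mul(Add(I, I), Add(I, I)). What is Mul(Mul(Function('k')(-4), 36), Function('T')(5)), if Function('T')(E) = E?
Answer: 3720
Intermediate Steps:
Function('k')(I) = Add(Rational(-2, 3), Mul(Rational(4, 3), Pow(I, 2))) (Function('k')(I) = Add(Rational(-2, 3), Mul(Rational(1, 3), Mul(Add(I, I), Add(I, I)))) = Add(Rational(-2, 3), Mul(Rational(1, 3), Mul(Mul(2, I), Mul(2, I)))) = Add(Rational(-2, 3), Mul(Rational(1, 3), Mul(4, Pow(I, 2)))) = Add(Rational(-2, 3), Mul(Rational(4, 3), Pow(I, 2))))
Mul(Mul(Function('k')(-4), 36), Function('T')(5)) = Mul(Mul(Add(Rational(-2, 3), Mul(Rational(4, 3), Pow(-4, 2))), 36), 5) = Mul(Mul(Add(Rational(-2, 3), Mul(Rational(4, 3), 16)), 36), 5) = Mul(Mul(Add(Rational(-2, 3), Rational(64, 3)), 36), 5) = Mul(Mul(Rational(62, 3), 36), 5) = Mul(744, 5) = 3720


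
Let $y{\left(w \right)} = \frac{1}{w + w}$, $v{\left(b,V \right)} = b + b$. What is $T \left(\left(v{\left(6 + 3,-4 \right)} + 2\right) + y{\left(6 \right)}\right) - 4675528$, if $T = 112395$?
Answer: $- \frac{9673047}{4} \approx -2.4183 \cdot 10^{6}$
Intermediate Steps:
$v{\left(b,V \right)} = 2 b$
$y{\left(w \right)} = \frac{1}{2 w}$
$T \left(\left(v{\left(6 + 3,-4 \right)} + 2\right) + y{\left(6 \right)}\right) - 4675528 = 112395 \left(\left(2 \left(6 + 3\right) + 2\right) + \frac{1}{2 \cdot 6}\right) - 4675528 = 112395 \left(\left(2 \cdot 9 + 2\right) + \frac{1}{2} \cdot \frac{1}{6}\right) - 4675528 = 112395 \left(\left(18 + 2\right) + \frac{1}{12}\right) - 4675528 = 112395 \left(20 + \frac{1}{12}\right) - 4675528 = 112395 \cdot \frac{241}{12} - 4675528 = \frac{9029065}{4} - 4675528 = - \frac{9673047}{4}$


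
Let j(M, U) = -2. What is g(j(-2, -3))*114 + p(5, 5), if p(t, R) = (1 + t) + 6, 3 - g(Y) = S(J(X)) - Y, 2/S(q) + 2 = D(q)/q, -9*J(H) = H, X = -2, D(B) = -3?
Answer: 4362/31 ≈ 140.71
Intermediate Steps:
J(H) = -H/9
S(q) = 2/(-2 - 3/q)
g(Y) = 97/31 + Y (g(Y) = 3 - (-2*(-1/9*(-2))/(3 + 2*(-1/9*(-2))) - Y) = 3 - (-2*2/9/(3 + 2*(2/9)) - Y) = 3 - (-2*2/9/(3 + 4/9) - Y) = 3 - (-2*2/9/31/9 - Y) = 3 - (-2*2/9*9/31 - Y) = 3 - (-4/31 - Y) = 3 + (4/31 + Y) = 97/31 + Y)
p(t, R) = 7 + t
g(j(-2, -3))*114 + p(5, 5) = (97/31 - 2)*114 + (7 + 5) = (35/31)*114 + 12 = 3990/31 + 12 = 4362/31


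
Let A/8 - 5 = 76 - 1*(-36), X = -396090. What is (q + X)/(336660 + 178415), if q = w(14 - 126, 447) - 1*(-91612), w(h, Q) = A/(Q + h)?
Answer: -9272654/15686375 ≈ -0.59113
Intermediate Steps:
A = 936 (A = 40 + 8*(76 - 1*(-36)) = 40 + 8*(76 + 36) = 40 + 8*112 = 40 + 896 = 936)
w(h, Q) = 936/(Q + h)
q = 30690956/335 (q = 936/(447 + (14 - 126)) - 1*(-91612) = 936/(447 - 112) + 91612 = 936/335 + 91612 = 30690956/335 ≈ 91615.)
(q + X)/(336660 + 178415) = (30690956/335 - 396090)/(336660 + 178415) = -101999194/335/515075 = -101999194/335*1/515075 = -9272654/15686375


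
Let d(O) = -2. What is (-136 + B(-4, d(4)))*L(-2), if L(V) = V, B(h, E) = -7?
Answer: 286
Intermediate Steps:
(-136 + B(-4, d(4)))*L(-2) = (-136 - 7)*(-2) = -143*(-2) = 286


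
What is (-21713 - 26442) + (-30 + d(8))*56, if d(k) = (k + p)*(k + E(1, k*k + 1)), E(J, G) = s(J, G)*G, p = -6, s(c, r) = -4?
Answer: -78059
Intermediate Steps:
E(J, G) = -4*G
d(k) = (-6 + k)*(-4 + k - 4*k²) (d(k) = (k - 6)*(k - 4*(k*k + 1)) = (-6 + k)*(k - 4*(k² + 1)) = (-6 + k)*(k - 4*(1 + k²)) = (-6 + k)*(k + (-4 - 4*k²)) = (-6 + k)*(-4 + k - 4*k²))
(-21713 - 26442) + (-30 + d(8))*56 = (-21713 - 26442) + (-30 + (24 - 10*8 - 4*8³ + 25*8²))*56 = -48155 + (-30 + (24 - 80 - 4*512 + 25*64))*56 = -48155 + (-30 + (24 - 80 - 2048 + 1600))*56 = -48155 + (-30 - 504)*56 = -48155 - 534*56 = -48155 - 29904 = -78059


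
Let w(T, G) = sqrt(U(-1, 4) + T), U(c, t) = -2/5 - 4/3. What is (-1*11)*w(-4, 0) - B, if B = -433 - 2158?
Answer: 2591 - 11*I*sqrt(1290)/15 ≈ 2591.0 - 26.339*I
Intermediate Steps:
U(c, t) = -26/15 (U(c, t) = -2*1/5 - 4*1/3 = -2/5 - 4/3 = -26/15)
B = -2591
w(T, G) = sqrt(-26/15 + T)
(-1*11)*w(-4, 0) - B = (-1*11)*(sqrt(-390 + 225*(-4))/15) - 1*(-2591) = -11*sqrt(-390 - 900)/15 + 2591 = -11*sqrt(-1290)/15 + 2591 = -11*I*sqrt(1290)/15 + 2591 = 2591 - 11*I*sqrt(1290)/15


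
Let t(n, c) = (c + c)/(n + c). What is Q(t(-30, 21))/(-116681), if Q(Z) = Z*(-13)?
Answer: -182/350043 ≈ -0.00051994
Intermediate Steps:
t(n, c) = 2*c/(c + n) (t(n, c) = (2*c)/(c + n) = 2*c/(c + n))
Q(Z) = -13*Z
Q(t(-30, 21))/(-116681) = -26*21/(21 - 30)/(-116681) = -26*21/(-9)*(-1/116681) = -26*21*(-1)/9*(-1/116681) = -13*(-14/3)*(-1/116681) = (182/3)*(-1/116681) = -182/350043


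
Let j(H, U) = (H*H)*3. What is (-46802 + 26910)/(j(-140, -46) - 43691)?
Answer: -19892/15109 ≈ -1.3166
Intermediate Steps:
j(H, U) = 3*H**2 (j(H, U) = H**2*3 = 3*H**2)
(-46802 + 26910)/(j(-140, -46) - 43691) = (-46802 + 26910)/(3*(-140)**2 - 43691) = -19892/(3*19600 - 43691) = -19892/(58800 - 43691) = -19892/15109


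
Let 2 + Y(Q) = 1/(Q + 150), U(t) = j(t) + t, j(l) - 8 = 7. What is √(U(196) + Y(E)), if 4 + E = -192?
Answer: √442198/46 ≈ 14.456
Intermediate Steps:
E = -196 (E = -4 - 192 = -196)
j(l) = 15 (j(l) = 8 + 7 = 15)
U(t) = 15 + t
Y(Q) = -2 + 1/(150 + Q) (Y(Q) = -2 + 1/(Q + 150) = -2 + 1/(150 + Q))
√(U(196) + Y(E)) = √((15 + 196) + (-299 - 2*(-196))/(150 - 196)) = √(211 + (-299 + 392)/(-46)) = √(211 - 1/46*93) = √(211 - 93/46) = √(9613/46) = √442198/46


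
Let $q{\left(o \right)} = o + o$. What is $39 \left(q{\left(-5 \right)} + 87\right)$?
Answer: $3003$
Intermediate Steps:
$q{\left(o \right)} = 2 o$
$39 \left(q{\left(-5 \right)} + 87\right) = 39 \left(2 \left(-5\right) + 87\right) = 39 \left(-10 + 87\right) = 39 \cdot 77 = 3003$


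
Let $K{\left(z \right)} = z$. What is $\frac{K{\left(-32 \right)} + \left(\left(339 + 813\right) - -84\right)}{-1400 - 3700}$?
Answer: $- \frac{301}{1275} \approx -0.23608$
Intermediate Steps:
$\frac{K{\left(-32 \right)} + \left(\left(339 + 813\right) - -84\right)}{-1400 - 3700} = \frac{-32 + \left(\left(339 + 813\right) - -84\right)}{-1400 - 3700} = \frac{-32 + \left(1152 + 84\right)}{-5100} = \left(-32 + 1236\right) \left(- \frac{1}{5100}\right) = 1204 \left(- \frac{1}{5100}\right) = - \frac{301}{1275}$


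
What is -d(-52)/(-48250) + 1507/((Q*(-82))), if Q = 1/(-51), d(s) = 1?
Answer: 927087583/989125 ≈ 937.28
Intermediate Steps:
Q = -1/51 ≈ -0.019608
-d(-52)/(-48250) + 1507/((Q*(-82))) = -1*1/(-48250) + 1507/((-1/51*(-82))) = -1*(-1/48250) + 1507/(82/51) = 1/48250 + 1507*(51/82) = 1/48250 + 76857/82 = 927087583/989125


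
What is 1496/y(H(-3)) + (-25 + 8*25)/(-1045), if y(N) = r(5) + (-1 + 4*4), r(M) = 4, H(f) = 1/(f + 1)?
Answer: 16421/209 ≈ 78.569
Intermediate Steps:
H(f) = 1/(1 + f)
y(N) = 19 (y(N) = 4 + (-1 + 4*4) = 4 + (-1 + 16) = 4 + 15 = 19)
1496/y(H(-3)) + (-25 + 8*25)/(-1045) = 1496/19 + (-25 + 8*25)/(-1045) = 1496*(1/19) + (-25 + 200)*(-1/1045) = 1496/19 + 175*(-1/1045) = 1496/19 - 35/209 = 16421/209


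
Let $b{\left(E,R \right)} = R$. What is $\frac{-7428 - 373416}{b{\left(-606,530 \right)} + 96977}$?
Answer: $- \frac{380844}{97507} \approx -3.9058$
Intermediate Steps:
$\frac{-7428 - 373416}{b{\left(-606,530 \right)} + 96977} = \frac{-7428 - 373416}{530 + 96977} = - \frac{380844}{97507}$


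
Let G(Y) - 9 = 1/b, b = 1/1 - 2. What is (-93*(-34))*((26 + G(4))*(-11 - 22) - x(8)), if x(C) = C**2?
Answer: -3750132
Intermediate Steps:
b = -1 (b = 1 - 2 = -1)
G(Y) = 8 (G(Y) = 9 + 1/(-1) = 9 - 1 = 8)
(-93*(-34))*((26 + G(4))*(-11 - 22) - x(8)) = (-93*(-34))*((26 + 8)*(-11 - 22) - 1*8**2) = 3162*(34*(-33) - 1*64) = 3162*(-1122 - 64) = 3162*(-1186) = -3750132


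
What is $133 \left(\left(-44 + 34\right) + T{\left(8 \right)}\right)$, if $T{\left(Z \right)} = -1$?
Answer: $-1463$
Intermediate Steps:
$133 \left(\left(-44 + 34\right) + T{\left(8 \right)}\right) = 133 \left(\left(-44 + 34\right) - 1\right) = 133 \left(-10 - 1\right) = 133 \left(-11\right) = -1463$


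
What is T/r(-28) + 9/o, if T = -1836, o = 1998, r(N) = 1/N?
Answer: 11412577/222 ≈ 51408.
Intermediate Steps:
T/r(-28) + 9/o = -1836/(1/(-28)) + 9/1998 = -1836/(-1/28) + 9*(1/1998) = -1836*(-28) + 1/222 = 51408 + 1/222 = 11412577/222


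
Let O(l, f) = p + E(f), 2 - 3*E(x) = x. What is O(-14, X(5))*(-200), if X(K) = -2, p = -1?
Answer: -200/3 ≈ -66.667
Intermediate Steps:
E(x) = 2/3 - x/3
O(l, f) = -1/3 - f/3 (O(l, f) = -1 + (2/3 - f/3) = -1/3 - f/3)
O(-14, X(5))*(-200) = (-1/3 - 1/3*(-2))*(-200) = (-1/3 + 2/3)*(-200) = (1/3)*(-200) = -200/3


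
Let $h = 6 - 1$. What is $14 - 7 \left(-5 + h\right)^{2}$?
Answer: $14$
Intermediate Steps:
$h = 5$ ($h = 6 - 1 = 5$)
$14 - 7 \left(-5 + h\right)^{2} = 14 - 7 \left(-5 + 5\right)^{2} = 14 - 7 \cdot 0^{2} = 14 - 0 = 14 + 0 = 14$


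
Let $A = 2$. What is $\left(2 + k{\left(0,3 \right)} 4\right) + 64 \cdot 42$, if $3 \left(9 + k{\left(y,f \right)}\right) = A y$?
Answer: $2654$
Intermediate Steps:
$k{\left(y,f \right)} = -9 + \frac{2 y}{3}$
$\left(2 + k{\left(0,3 \right)} 4\right) + 64 \cdot 42 = \left(2 + \left(-9 + \frac{2}{3} \cdot 0\right) 4\right) + 64 \cdot 42 = \left(2 + \left(-9 + 0\right) 4\right) + 2688 = \left(2 - 36\right) + 2688 = -34 + 2688 = 2654$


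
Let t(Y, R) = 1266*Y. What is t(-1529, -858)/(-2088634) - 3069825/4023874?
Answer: 688664183493/4202200024058 ≈ 0.16388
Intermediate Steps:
t(-1529, -858)/(-2088634) - 3069825/4023874 = (1266*(-1529))/(-2088634) - 3069825/4023874 = -1935714*(-1/2088634) - 3069825*1/4023874 = 967857/1044317 - 3069825/4023874 = 688664183493/4202200024058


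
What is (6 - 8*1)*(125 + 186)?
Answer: -622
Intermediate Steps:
(6 - 8*1)*(125 + 186) = (6 - 8)*311 = -2*311 = -622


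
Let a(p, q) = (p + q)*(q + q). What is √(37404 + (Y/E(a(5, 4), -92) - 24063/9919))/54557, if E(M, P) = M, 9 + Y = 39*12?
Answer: √348443972646/166507964 ≈ 0.0035451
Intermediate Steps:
a(p, q) = 2*q*(p + q) (a(p, q) = (p + q)*(2*q) = 2*q*(p + q))
Y = 459 (Y = -9 + 39*12 = -9 + 468 = 459)
√(37404 + (Y/E(a(5, 4), -92) - 24063/9919))/54557 = √(37404 + (459/((2*4*(5 + 4))) - 24063/9919))/54557 = √(37404 + (459/((2*4*9)) - 24063*1/9919))*(1/54557) = √(37404 + (459/72 - 1851/763))*(1/54557) = √(37404 + (459*(1/72) - 1851/763))*(1/54557) = √(37404 + (51/8 - 1851/763))*(1/54557) = √(37404 + 24105/6104)*(1/54557) = √(228338121/6104)*(1/54557) = (√348443972646/3052)*(1/54557) = √348443972646/166507964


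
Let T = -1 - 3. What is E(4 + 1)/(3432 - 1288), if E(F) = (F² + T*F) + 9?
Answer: 7/1072 ≈ 0.0065299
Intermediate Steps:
T = -4
E(F) = 9 + F² - 4*F (E(F) = (F² - 4*F) + 9 = 9 + F² - 4*F)
E(4 + 1)/(3432 - 1288) = (9 + (4 + 1)² - 4*(4 + 1))/(3432 - 1288) = (9 + 5² - 4*5)/2144 = (9 + 25 - 20)/2144 = (1/2144)*14 = 7/1072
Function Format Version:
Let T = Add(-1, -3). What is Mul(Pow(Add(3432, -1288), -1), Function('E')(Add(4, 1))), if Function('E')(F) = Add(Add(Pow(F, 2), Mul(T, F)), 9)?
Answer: Rational(7, 1072) ≈ 0.0065299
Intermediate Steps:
T = -4
Function('E')(F) = Add(9, Pow(F, 2), Mul(-4, F)) (Function('E')(F) = Add(Add(Pow(F, 2), Mul(-4, F)), 9) = Add(9, Pow(F, 2), Mul(-4, F)))
Mul(Pow(Add(3432, -1288), -1), Function('E')(Add(4, 1))) = Mul(Pow(Add(3432, -1288), -1), Add(9, Pow(Add(4, 1), 2), Mul(-4, Add(4, 1)))) = Mul(Pow(2144, -1), Add(9, Pow(5, 2), Mul(-4, 5))) = Mul(Rational(1, 2144), Add(9, 25, -20)) = Mul(Rational(1, 2144), 14) = Rational(7, 1072)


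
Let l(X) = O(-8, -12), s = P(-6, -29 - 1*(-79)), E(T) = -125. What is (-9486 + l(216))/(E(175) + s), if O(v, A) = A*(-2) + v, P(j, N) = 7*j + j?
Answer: 9470/173 ≈ 54.740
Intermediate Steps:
P(j, N) = 8*j
O(v, A) = v - 2*A (O(v, A) = -2*A + v = v - 2*A)
s = -48 (s = 8*(-6) = -48)
l(X) = 16 (l(X) = -8 - 2*(-12) = -8 + 24 = 16)
(-9486 + l(216))/(E(175) + s) = (-9486 + 16)/(-125 - 48) = -9470/(-173) = -9470*(-1/173) = 9470/173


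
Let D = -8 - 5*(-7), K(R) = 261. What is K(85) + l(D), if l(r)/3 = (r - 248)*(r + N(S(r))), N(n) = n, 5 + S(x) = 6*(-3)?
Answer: -2391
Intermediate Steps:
S(x) = -23 (S(x) = -5 + 6*(-3) = -5 - 18 = -23)
D = 27 (D = -8 + 35 = 27)
l(r) = 3*(-248 + r)*(-23 + r) (l(r) = 3*((r - 248)*(r - 23)) = 3*((-248 + r)*(-23 + r)) = 3*(-248 + r)*(-23 + r))
K(85) + l(D) = 261 + (17112 - 813*27 + 3*27**2) = 261 + (17112 - 21951 + 3*729) = 261 + (17112 - 21951 + 2187) = 261 - 2652 = -2391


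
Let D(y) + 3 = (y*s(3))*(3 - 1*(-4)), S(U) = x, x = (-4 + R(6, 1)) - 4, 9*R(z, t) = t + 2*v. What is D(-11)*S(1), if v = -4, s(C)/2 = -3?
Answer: -4029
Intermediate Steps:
s(C) = -6 (s(C) = 2*(-3) = -6)
R(z, t) = -8/9 + t/9 (R(z, t) = (t + 2*(-4))/9 = (t - 8)/9 = (-8 + t)/9 = -8/9 + t/9)
x = -79/9 (x = (-4 + (-8/9 + (⅑)*1)) - 4 = (-4 + (-8/9 + ⅑)) - 4 = (-4 - 7/9) - 4 = -43/9 - 4 = -79/9 ≈ -8.7778)
S(U) = -79/9
D(y) = -3 - 42*y (D(y) = -3 + (y*(-6))*(3 - 1*(-4)) = -3 + (-6*y)*(3 + 4) = -3 - 6*y*7 = -3 - 42*y)
D(-11)*S(1) = (-3 - 42*(-11))*(-79/9) = (-3 + 462)*(-79/9) = 459*(-79/9) = -4029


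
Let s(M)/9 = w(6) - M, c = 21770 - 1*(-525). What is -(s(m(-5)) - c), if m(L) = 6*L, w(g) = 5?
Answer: 21980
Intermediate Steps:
c = 22295 (c = 21770 + 525 = 22295)
s(M) = 45 - 9*M (s(M) = 9*(5 - M) = 45 - 9*M)
-(s(m(-5)) - c) = -((45 - 54*(-5)) - 1*22295) = -((45 - 9*(-30)) - 22295) = -((45 + 270) - 22295) = -(315 - 22295) = -1*(-21980) = 21980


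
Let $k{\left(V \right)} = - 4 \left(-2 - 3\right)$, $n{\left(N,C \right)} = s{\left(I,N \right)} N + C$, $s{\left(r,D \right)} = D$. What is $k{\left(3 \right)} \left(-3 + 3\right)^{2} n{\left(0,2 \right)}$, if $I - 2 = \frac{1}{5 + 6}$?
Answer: $0$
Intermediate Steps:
$I = \frac{23}{11}$ ($I = 2 + \frac{1}{5 + 6} = 2 + \frac{1}{11} = \frac{23}{11} \approx 2.0909$)
$n{\left(N,C \right)} = C + N^{2}$ ($n{\left(N,C \right)} = N N + C = N^{2} + C = C + N^{2}$)
$k{\left(V \right)} = 20$ ($k{\left(V \right)} = \left(-4\right) \left(-5\right) = 20$)
$k{\left(3 \right)} \left(-3 + 3\right)^{2} n{\left(0,2 \right)} = 20 \left(-3 + 3\right)^{2} \left(2 + 0^{2}\right) = 20 \cdot 0^{2} \left(2 + 0\right) = 20 \cdot 0 \cdot 2 = 0 \cdot 2 = 0$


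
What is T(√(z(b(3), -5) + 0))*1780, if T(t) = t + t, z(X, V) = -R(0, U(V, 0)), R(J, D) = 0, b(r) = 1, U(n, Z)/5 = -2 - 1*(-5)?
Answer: 0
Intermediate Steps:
U(n, Z) = 15 (U(n, Z) = 5*(-2 - 1*(-5)) = 5*(-2 + 5) = 5*3 = 15)
z(X, V) = 0 (z(X, V) = -1*0 = 0)
T(t) = 2*t
T(√(z(b(3), -5) + 0))*1780 = (2*√(0 + 0))*1780 = (2*√0)*1780 = (2*0)*1780 = 0*1780 = 0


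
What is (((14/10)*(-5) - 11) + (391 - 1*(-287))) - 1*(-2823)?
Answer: 3483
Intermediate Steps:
(((14/10)*(-5) - 11) + (391 - 1*(-287))) - 1*(-2823) = (((14*(⅒))*(-5) - 11) + (391 + 287)) + 2823 = (((7/5)*(-5) - 11) + 678) + 2823 = ((-7 - 11) + 678) + 2823 = (-18 + 678) + 2823 = 660 + 2823 = 3483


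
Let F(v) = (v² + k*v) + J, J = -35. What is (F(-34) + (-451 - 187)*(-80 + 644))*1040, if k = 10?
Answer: -373413040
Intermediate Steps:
F(v) = -35 + v² + 10*v (F(v) = (v² + 10*v) - 35 = -35 + v² + 10*v)
(F(-34) + (-451 - 187)*(-80 + 644))*1040 = ((-35 + (-34)² + 10*(-34)) + (-451 - 187)*(-80 + 644))*1040 = ((-35 + 1156 - 340) - 638*564)*1040 = (781 - 359832)*1040 = -359051*1040 = -373413040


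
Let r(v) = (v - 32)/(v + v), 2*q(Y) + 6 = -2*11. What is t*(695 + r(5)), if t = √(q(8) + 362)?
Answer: 6923*√87/5 ≈ 12915.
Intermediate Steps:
q(Y) = -14 (q(Y) = -3 + (-2*11)/2 = -3 + (½)*(-22) = -3 - 11 = -14)
r(v) = (-32 + v)/(2*v) (r(v) = (-32 + v)/((2*v)) = (-32 + v)*(1/(2*v)) = (-32 + v)/(2*v))
t = 2*√87 (t = √(-14 + 362) = √348 = 2*√87 ≈ 18.655)
t*(695 + r(5)) = (2*√87)*(695 + (½)*(-32 + 5)/5) = (2*√87)*(695 + (½)*(⅕)*(-27)) = (2*√87)*(695 - 27/10) = (2*√87)*(6923/10) = 6923*√87/5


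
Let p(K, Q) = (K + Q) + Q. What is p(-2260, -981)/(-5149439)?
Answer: 4222/5149439 ≈ 0.00081990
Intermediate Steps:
p(K, Q) = K + 2*Q
p(-2260, -981)/(-5149439) = (-2260 + 2*(-981))/(-5149439) = (-2260 - 1962)*(-1/5149439) = -4222*(-1/5149439) = 4222/5149439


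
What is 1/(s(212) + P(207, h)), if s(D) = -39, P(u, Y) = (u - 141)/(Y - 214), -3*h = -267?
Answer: -125/4941 ≈ -0.025299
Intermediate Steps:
h = 89 (h = -⅓*(-267) = 89)
P(u, Y) = (-141 + u)/(-214 + Y)
1/(s(212) + P(207, h)) = 1/(-39 + (-141 + 207)/(-214 + 89)) = 1/(-39 + 66/(-125)) = 1/(-39 - 1/125*66) = 1/(-39 - 66/125) = 1/(-4941/125) = -125/4941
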